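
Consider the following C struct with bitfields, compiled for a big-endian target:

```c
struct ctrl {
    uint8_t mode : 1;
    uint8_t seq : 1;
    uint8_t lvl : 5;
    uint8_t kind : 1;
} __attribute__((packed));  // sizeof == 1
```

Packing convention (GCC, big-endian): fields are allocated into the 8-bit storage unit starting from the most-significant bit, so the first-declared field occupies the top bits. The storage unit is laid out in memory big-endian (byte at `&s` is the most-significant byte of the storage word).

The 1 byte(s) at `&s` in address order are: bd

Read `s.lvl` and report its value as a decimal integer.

30

[0]=0xbd (big-endian) → word 0xbd
mode:1 @ bit 7 → (0xbd>>7)&0x1 = 0x1
seq:1 @ bit 6 → (0xbd>>6)&0x1 = 0x0
lvl:5 @ bit 1 → (0xbd>>1)&0x1f = 0x1e  ←
kind:1 @ bit 0 → (0xbd>>0)&0x1 = 0x1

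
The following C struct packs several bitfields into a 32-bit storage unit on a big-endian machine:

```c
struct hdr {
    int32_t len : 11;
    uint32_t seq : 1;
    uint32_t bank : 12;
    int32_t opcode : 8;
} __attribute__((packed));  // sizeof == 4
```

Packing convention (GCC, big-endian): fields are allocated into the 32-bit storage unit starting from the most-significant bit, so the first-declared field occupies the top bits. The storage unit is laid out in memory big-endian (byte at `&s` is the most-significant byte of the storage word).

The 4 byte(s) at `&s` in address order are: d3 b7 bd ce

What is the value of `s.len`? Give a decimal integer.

-355

[0]=0xd3 [1]=0xb7 [2]=0xbd [3]=0xce (big-endian) → word 0xd3b7bdce
len:11 @ bit 21 → (0xd3b7bdce>>21)&0x7ff = 0x69d  ←
seq:1 @ bit 20 → (0xd3b7bdce>>20)&0x1 = 0x1
bank:12 @ bit 8 → (0xd3b7bdce>>8)&0xfff = 0x7bd
opcode:8 @ bit 0 → (0xd3b7bdce>>0)&0xff = 0xce
len signed 11b, MSB=1: 1693 - 2048 = -355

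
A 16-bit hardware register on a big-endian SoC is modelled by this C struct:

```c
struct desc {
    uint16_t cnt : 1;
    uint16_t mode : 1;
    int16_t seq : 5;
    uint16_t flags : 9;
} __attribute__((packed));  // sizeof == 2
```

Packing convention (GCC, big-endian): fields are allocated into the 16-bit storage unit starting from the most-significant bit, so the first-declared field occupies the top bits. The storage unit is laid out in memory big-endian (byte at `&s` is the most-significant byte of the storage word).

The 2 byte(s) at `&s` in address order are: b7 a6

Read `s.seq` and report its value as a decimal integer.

-5

[0]=0xb7 [1]=0xa6 (big-endian) → word 0xb7a6
cnt [15+:1] = (word>>15) & 0x1 = 1
mode [14+:1] = (word>>14) & 0x1 = 0
seq [9+:5] = (word>>9) & 0x1f = 27  ←
flags [0+:9] = (word>>0) & 0x1ff = 422
seq signed 5b, MSB=1: 27 - 32 = -5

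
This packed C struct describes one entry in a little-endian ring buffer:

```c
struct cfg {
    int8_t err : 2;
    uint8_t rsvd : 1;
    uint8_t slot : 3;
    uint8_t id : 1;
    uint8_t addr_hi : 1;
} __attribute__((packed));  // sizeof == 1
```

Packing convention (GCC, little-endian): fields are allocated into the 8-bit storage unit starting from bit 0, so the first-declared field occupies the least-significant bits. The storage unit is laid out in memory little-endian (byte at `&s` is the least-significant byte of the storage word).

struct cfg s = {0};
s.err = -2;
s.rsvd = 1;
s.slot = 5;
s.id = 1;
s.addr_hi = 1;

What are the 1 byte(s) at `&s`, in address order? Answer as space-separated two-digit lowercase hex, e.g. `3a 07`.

ee

err (2b) val=-2 bits=0x2 at bit 0: 0x02
rsvd (1b) val=1 bits=0x1 at bit 2: 0x06
slot (3b) val=5 bits=0x5 at bit 3: 0x2e
id (1b) val=1 bits=0x1 at bit 6: 0x6e
addr_hi (1b) val=1 bits=0x1 at bit 7: 0xee
word = 0xee → little-endian bytes:
  [0]=0xee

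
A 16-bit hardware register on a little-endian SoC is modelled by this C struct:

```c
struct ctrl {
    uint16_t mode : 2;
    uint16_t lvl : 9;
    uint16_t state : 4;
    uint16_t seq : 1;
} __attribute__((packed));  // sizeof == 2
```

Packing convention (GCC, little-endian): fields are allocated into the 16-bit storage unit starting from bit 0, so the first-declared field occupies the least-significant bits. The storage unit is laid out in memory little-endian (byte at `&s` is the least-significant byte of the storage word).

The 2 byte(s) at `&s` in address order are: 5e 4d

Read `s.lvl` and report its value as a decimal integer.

[0]=0x5e [1]=0x4d (little-endian) → word 0x4d5e
mode:2 @ bit 0 → (0x4d5e>>0)&0x3 = 0x2
lvl:9 @ bit 2 → (0x4d5e>>2)&0x1ff = 0x157  ←
state:4 @ bit 11 → (0x4d5e>>11)&0xf = 0x9
seq:1 @ bit 15 → (0x4d5e>>15)&0x1 = 0x0

343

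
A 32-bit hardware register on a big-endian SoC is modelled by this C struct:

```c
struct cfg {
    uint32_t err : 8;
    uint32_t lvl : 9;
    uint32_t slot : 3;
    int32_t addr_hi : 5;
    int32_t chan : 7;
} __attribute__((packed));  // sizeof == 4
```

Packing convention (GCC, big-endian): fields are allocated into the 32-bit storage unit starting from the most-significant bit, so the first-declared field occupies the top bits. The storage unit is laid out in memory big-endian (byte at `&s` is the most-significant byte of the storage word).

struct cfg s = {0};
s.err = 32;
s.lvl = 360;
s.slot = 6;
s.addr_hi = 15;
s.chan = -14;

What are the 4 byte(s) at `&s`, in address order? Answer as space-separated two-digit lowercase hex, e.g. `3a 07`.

err (8b) val=32 bits=0x20 at bit 24: 0x20000000
lvl (9b) val=360 bits=0x168 at bit 15: 0x20b40000
slot (3b) val=6 bits=0x6 at bit 12: 0x20b46000
addr_hi (5b) val=15 bits=0xf at bit 7: 0x20b46780
chan (7b) val=-14 bits=0x72 at bit 0: 0x20b467f2
word = 0x20b467f2 → big-endian bytes:
  [0]=0x20  [1]=0xb4  [2]=0x67  [3]=0xf2

20 b4 67 f2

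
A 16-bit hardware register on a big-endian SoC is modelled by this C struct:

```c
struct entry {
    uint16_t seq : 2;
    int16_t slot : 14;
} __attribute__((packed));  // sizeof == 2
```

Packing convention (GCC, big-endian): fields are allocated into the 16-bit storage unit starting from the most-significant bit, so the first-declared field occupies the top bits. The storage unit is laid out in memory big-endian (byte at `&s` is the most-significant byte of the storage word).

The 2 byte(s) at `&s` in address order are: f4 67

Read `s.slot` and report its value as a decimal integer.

-2969

[0]=0xf4 [1]=0x67 (big-endian) → word 0xf467
seq [14+:2] = (word>>14) & 0x3 = 3
slot [0+:14] = (word>>0) & 0x3fff = 13415  ←
slot signed 14b, MSB=1: 13415 - 16384 = -2969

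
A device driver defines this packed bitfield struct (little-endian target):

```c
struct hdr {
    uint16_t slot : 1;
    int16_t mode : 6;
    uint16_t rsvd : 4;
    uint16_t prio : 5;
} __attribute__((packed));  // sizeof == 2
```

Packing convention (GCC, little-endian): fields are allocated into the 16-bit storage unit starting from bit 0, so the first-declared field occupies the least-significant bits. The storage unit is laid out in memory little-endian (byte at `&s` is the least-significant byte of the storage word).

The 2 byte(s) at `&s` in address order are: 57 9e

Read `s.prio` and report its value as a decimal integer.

19

[0]=0x57 [1]=0x9e (little-endian) → word 0x9e57
slot [0+:1] = (word>>0) & 0x1 = 1
mode [1+:6] = (word>>1) & 0x3f = 43
rsvd [7+:4] = (word>>7) & 0xf = 12
prio [11+:5] = (word>>11) & 0x1f = 19  ←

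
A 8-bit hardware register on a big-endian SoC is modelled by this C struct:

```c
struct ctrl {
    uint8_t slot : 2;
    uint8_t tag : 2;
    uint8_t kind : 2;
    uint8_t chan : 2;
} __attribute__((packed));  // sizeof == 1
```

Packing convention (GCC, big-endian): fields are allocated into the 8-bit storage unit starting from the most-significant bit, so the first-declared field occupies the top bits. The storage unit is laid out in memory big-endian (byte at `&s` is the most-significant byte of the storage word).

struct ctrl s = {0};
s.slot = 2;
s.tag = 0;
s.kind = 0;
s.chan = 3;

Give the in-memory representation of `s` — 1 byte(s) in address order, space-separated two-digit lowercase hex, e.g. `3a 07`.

slot (2b) val=2 bits=0x2 at bit 6: 0x80
tag (2b) val=0 bits=0x0 at bit 4: 0x80
kind (2b) val=0 bits=0x0 at bit 2: 0x80
chan (2b) val=3 bits=0x3 at bit 0: 0x83
word = 0x83 → big-endian bytes:
  [0]=0x83

83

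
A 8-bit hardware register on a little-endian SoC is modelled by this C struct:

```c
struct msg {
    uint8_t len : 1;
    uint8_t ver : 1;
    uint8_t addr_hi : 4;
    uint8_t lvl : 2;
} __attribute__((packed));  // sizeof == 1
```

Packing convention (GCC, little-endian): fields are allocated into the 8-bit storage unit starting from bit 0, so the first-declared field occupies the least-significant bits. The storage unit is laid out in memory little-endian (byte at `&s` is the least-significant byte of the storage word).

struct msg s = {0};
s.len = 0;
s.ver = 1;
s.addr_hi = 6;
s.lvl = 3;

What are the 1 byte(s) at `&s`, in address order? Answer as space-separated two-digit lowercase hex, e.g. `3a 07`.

da

len:1 = 0 → 0x0 << 0 → word 0x00
ver:1 = 1 → 0x1 << 1 → word 0x02
addr_hi:4 = 6 → 0x6 << 2 → word 0x1a
lvl:2 = 3 → 0x3 << 6 → word 0xda
word = 0xda → little-endian bytes:
  [0]=0xda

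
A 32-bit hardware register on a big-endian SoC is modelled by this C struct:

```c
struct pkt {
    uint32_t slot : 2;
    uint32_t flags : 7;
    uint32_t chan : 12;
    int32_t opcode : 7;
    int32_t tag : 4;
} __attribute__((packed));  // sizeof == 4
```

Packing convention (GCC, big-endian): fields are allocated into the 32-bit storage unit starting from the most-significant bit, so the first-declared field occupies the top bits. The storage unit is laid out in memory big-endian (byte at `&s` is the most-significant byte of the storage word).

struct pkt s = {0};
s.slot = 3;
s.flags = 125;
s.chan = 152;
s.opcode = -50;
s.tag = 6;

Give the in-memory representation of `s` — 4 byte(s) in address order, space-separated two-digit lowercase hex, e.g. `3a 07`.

fe 84 c4 e6

slot:2 = 3 → 0x3 << 30 → word 0xc0000000
flags:7 = 125 → 0x7d << 23 → word 0xfe800000
chan:12 = 152 → 0x98 << 11 → word 0xfe84c000
opcode:7 = -50 → 0x4e << 4 → word 0xfe84c4e0
tag:4 = 6 → 0x6 << 0 → word 0xfe84c4e6
word = 0xfe84c4e6 → big-endian bytes:
  [0]=0xfe  [1]=0x84  [2]=0xc4  [3]=0xe6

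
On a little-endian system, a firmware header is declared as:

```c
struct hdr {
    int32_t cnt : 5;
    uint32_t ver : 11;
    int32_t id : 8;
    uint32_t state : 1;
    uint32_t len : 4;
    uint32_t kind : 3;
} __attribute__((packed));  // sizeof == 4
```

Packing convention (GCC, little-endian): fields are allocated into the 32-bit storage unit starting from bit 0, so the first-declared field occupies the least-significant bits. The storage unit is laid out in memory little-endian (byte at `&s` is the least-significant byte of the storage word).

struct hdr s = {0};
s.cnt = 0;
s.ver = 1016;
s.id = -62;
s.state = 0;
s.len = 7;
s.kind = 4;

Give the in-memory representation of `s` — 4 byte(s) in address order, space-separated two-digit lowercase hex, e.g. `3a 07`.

00 7f c2 8e

[0+:5] cnt=0 & 0x1f = 0x0; word=0x00000000
[5+:11] ver=1016 & 0x7ff = 0x3f8; word=0x00007f00
[16+:8] id=-62 & 0xff = 0xc2; word=0x00c27f00
[24+:1] state=0 & 0x1 = 0x0; word=0x00c27f00
[25+:4] len=7 & 0xf = 0x7; word=0x0ec27f00
[29+:3] kind=4 & 0x7 = 0x4; word=0x8ec27f00
word = 0x8ec27f00 → little-endian bytes:
  [0]=0x00  [1]=0x7f  [2]=0xc2  [3]=0x8e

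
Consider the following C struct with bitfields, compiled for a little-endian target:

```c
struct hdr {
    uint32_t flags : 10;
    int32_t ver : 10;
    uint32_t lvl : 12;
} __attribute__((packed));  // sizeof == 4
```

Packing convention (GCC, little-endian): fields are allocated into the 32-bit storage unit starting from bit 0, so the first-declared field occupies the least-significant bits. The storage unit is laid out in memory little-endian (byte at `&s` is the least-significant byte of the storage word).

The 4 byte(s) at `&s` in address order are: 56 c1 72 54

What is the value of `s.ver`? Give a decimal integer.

176

[0]=0x56 [1]=0xc1 [2]=0x72 [3]=0x54 (little-endian) → word 0x5472c156
flags:10 @ bit 0 → (0x5472c156>>0)&0x3ff = 0x156
ver:10 @ bit 10 → (0x5472c156>>10)&0x3ff = 0xb0  ←
lvl:12 @ bit 20 → (0x5472c156>>20)&0xfff = 0x547
ver signed 10b, MSB=0: value = 176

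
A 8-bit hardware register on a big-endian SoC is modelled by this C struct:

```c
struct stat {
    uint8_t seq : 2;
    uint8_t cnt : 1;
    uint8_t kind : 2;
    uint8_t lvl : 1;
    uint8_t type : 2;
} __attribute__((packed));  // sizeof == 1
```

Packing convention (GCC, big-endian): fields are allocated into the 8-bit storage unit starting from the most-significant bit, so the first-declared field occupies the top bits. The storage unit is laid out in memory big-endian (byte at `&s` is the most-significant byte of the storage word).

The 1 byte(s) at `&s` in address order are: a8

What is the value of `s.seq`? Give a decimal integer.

2

[0]=0xa8 (big-endian) → word 0xa8
seq:2 @ bit 6 → (0xa8>>6)&0x3 = 0x2  ←
cnt:1 @ bit 5 → (0xa8>>5)&0x1 = 0x1
kind:2 @ bit 3 → (0xa8>>3)&0x3 = 0x1
lvl:1 @ bit 2 → (0xa8>>2)&0x1 = 0x0
type:2 @ bit 0 → (0xa8>>0)&0x3 = 0x0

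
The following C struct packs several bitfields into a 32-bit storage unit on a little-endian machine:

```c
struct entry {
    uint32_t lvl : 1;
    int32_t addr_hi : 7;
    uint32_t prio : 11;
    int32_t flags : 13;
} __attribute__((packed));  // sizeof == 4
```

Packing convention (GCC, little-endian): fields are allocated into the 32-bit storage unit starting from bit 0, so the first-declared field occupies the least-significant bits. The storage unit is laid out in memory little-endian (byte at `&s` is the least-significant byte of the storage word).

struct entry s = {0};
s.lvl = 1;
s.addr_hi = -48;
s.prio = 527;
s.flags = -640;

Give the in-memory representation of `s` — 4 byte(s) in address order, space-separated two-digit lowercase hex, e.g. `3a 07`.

lvl:1 = 1 → 0x1 << 0 → word 0x00000001
addr_hi:7 = -48 → 0x50 << 1 → word 0x000000a1
prio:11 = 527 → 0x20f << 8 → word 0x00020fa1
flags:13 = -640 → 0x1d80 << 19 → word 0xec020fa1
word = 0xec020fa1 → little-endian bytes:
  [0]=0xa1  [1]=0x0f  [2]=0x02  [3]=0xec

a1 0f 02 ec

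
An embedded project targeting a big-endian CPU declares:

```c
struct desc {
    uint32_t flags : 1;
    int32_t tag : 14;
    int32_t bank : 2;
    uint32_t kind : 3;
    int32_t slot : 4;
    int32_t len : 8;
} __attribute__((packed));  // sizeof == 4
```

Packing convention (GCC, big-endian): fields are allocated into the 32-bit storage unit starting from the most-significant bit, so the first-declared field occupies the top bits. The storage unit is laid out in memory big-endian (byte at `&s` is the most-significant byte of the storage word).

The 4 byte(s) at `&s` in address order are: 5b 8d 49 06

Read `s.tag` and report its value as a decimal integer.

[0]=0x5b [1]=0x8d [2]=0x49 [3]=0x06 (big-endian) → word 0x5b8d4906
flags:1 @ bit 31 → (0x5b8d4906>>31)&0x1 = 0x0
tag:14 @ bit 17 → (0x5b8d4906>>17)&0x3fff = 0x2dc6  ←
bank:2 @ bit 15 → (0x5b8d4906>>15)&0x3 = 0x2
kind:3 @ bit 12 → (0x5b8d4906>>12)&0x7 = 0x4
slot:4 @ bit 8 → (0x5b8d4906>>8)&0xf = 0x9
len:8 @ bit 0 → (0x5b8d4906>>0)&0xff = 0x6
tag signed 14b, MSB=1: 11718 - 16384 = -4666

-4666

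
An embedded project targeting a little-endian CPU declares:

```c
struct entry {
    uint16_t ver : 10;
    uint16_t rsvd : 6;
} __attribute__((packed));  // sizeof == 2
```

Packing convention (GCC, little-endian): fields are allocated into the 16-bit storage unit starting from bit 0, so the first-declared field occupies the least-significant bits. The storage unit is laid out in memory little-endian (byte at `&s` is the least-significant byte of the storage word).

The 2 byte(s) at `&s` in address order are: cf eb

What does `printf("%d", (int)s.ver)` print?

[0]=0xcf [1]=0xeb (little-endian) → word 0xebcf
ver:10 @ bit 0 → (0xebcf>>0)&0x3ff = 0x3cf  ←
rsvd:6 @ bit 10 → (0xebcf>>10)&0x3f = 0x3a

975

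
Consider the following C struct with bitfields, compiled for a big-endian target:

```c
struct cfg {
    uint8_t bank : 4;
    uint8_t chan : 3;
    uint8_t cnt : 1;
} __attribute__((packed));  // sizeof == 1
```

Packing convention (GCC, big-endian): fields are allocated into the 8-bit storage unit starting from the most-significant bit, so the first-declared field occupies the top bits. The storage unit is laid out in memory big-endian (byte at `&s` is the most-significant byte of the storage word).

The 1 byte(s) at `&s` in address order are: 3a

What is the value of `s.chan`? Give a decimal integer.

[0]=0x3a (big-endian) → word 0x3a
bank:4 @ bit 4 → (0x3a>>4)&0xf = 0x3
chan:3 @ bit 1 → (0x3a>>1)&0x7 = 0x5  ←
cnt:1 @ bit 0 → (0x3a>>0)&0x1 = 0x0

5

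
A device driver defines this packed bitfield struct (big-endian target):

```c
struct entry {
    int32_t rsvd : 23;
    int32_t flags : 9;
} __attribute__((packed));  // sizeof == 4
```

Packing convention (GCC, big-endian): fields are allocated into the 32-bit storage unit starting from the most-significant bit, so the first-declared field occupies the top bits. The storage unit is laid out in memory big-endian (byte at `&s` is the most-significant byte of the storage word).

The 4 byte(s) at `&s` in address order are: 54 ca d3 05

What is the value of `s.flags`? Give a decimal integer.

[0]=0x54 [1]=0xca [2]=0xd3 [3]=0x05 (big-endian) → word 0x54cad305
rsvd:23 @ bit 9 → (0x54cad305>>9)&0x7fffff = 0x2a6569
flags:9 @ bit 0 → (0x54cad305>>0)&0x1ff = 0x105  ←
flags signed 9b, MSB=1: 261 - 512 = -251

-251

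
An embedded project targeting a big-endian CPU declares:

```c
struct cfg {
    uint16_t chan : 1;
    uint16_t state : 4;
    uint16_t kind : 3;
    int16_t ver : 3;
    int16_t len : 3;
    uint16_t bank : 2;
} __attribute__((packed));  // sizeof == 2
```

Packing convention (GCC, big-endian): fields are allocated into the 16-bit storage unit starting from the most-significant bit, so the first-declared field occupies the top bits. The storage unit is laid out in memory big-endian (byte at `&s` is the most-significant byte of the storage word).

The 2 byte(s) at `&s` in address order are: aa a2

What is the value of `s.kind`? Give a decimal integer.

2

[0]=0xaa [1]=0xa2 (big-endian) → word 0xaaa2
chan:1 @ bit 15 → (0xaaa2>>15)&0x1 = 0x1
state:4 @ bit 11 → (0xaaa2>>11)&0xf = 0x5
kind:3 @ bit 8 → (0xaaa2>>8)&0x7 = 0x2  ←
ver:3 @ bit 5 → (0xaaa2>>5)&0x7 = 0x5
len:3 @ bit 2 → (0xaaa2>>2)&0x7 = 0x0
bank:2 @ bit 0 → (0xaaa2>>0)&0x3 = 0x2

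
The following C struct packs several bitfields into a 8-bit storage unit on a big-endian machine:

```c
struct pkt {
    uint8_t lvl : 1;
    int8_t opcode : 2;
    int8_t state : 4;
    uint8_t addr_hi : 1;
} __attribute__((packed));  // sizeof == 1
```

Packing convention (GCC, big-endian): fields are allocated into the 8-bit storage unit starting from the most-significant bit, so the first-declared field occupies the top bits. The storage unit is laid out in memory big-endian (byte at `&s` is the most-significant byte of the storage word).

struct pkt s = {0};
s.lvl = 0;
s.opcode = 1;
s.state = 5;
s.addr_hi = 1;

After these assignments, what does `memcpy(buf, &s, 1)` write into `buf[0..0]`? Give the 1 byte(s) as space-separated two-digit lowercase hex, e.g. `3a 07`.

lvl:1 = 0 → 0x0 << 7 → word 0x00
opcode:2 = 1 → 0x1 << 5 → word 0x20
state:4 = 5 → 0x5 << 1 → word 0x2a
addr_hi:1 = 1 → 0x1 << 0 → word 0x2b
word = 0x2b → big-endian bytes:
  [0]=0x2b

2b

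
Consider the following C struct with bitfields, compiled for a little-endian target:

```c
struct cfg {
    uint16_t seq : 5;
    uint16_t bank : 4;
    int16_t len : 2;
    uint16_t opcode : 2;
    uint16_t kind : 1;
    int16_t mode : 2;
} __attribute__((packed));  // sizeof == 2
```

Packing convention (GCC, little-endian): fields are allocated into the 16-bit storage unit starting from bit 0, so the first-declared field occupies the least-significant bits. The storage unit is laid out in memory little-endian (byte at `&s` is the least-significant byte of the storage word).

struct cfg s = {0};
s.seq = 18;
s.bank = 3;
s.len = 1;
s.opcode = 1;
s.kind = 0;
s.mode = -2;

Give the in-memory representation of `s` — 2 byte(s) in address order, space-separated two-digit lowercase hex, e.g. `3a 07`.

72 8a

seq (5b) val=18 bits=0x12 at bit 0: 0x0012
bank (4b) val=3 bits=0x3 at bit 5: 0x0072
len (2b) val=1 bits=0x1 at bit 9: 0x0272
opcode (2b) val=1 bits=0x1 at bit 11: 0x0a72
kind (1b) val=0 bits=0x0 at bit 13: 0x0a72
mode (2b) val=-2 bits=0x2 at bit 14: 0x8a72
word = 0x8a72 → little-endian bytes:
  [0]=0x72  [1]=0x8a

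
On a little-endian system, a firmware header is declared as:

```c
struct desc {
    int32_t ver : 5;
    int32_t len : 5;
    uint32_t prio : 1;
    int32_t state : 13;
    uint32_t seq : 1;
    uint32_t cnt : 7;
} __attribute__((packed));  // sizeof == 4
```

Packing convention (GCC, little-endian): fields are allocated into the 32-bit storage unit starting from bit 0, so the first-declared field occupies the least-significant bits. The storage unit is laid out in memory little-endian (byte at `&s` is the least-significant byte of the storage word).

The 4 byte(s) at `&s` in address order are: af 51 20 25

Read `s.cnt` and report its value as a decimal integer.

[0]=0xaf [1]=0x51 [2]=0x20 [3]=0x25 (little-endian) → word 0x252051af
ver [0+:5] = (word>>0) & 0x1f = 15
len [5+:5] = (word>>5) & 0x1f = 13
prio [10+:1] = (word>>10) & 0x1 = 0
state [11+:13] = (word>>11) & 0x1fff = 1034
seq [24+:1] = (word>>24) & 0x1 = 1
cnt [25+:7] = (word>>25) & 0x7f = 18  ←

18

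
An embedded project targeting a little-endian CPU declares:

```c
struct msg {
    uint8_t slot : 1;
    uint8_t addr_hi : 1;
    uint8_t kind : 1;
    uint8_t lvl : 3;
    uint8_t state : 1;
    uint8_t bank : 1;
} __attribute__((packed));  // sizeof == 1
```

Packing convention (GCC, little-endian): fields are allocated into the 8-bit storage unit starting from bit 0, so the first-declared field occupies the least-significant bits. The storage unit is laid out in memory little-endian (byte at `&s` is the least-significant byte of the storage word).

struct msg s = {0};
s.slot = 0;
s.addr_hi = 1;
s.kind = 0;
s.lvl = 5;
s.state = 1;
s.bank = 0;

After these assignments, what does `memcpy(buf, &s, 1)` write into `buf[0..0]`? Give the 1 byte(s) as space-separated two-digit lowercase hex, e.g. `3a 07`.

slot:1 = 0 → 0x0 << 0 → word 0x00
addr_hi:1 = 1 → 0x1 << 1 → word 0x02
kind:1 = 0 → 0x0 << 2 → word 0x02
lvl:3 = 5 → 0x5 << 3 → word 0x2a
state:1 = 1 → 0x1 << 6 → word 0x6a
bank:1 = 0 → 0x0 << 7 → word 0x6a
word = 0x6a → little-endian bytes:
  [0]=0x6a

6a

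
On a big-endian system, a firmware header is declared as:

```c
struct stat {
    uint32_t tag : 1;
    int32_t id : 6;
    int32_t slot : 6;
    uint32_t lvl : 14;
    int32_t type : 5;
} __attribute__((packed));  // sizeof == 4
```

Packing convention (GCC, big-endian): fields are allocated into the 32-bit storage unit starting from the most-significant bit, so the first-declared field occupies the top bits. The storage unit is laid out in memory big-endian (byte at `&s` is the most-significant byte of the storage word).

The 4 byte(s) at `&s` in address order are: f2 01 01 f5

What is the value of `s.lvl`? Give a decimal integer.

[0]=0xf2 [1]=0x01 [2]=0x01 [3]=0xf5 (big-endian) → word 0xf20101f5
tag:1 @ bit 31 → (0xf20101f5>>31)&0x1 = 0x1
id:6 @ bit 25 → (0xf20101f5>>25)&0x3f = 0x39
slot:6 @ bit 19 → (0xf20101f5>>19)&0x3f = 0x0
lvl:14 @ bit 5 → (0xf20101f5>>5)&0x3fff = 0x80f  ←
type:5 @ bit 0 → (0xf20101f5>>0)&0x1f = 0x15

2063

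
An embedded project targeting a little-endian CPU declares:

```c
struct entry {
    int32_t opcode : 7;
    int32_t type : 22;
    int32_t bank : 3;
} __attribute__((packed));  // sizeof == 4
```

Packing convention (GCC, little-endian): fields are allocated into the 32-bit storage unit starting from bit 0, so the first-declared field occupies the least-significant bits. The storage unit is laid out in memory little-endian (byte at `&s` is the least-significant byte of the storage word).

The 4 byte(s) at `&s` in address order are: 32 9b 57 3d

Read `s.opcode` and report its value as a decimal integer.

50

[0]=0x32 [1]=0x9b [2]=0x57 [3]=0x3d (little-endian) → word 0x3d579b32
opcode:7 @ bit 0 → (0x3d579b32>>0)&0x7f = 0x32  ←
type:22 @ bit 7 → (0x3d579b32>>7)&0x3fffff = 0x3aaf36
bank:3 @ bit 29 → (0x3d579b32>>29)&0x7 = 0x1
opcode signed 7b, MSB=0: value = 50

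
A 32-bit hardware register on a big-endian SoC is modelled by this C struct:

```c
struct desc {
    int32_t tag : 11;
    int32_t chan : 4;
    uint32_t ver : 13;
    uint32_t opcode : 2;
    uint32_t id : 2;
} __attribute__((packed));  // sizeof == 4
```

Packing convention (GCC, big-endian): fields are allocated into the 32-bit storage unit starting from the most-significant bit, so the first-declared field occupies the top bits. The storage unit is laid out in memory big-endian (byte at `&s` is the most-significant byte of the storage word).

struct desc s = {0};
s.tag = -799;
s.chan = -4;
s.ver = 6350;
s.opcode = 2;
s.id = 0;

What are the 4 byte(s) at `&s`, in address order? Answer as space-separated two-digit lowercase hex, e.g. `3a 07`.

9c 39 8c e8

tag (11b) val=-799 bits=0x4e1 at bit 21: 0x9c200000
chan (4b) val=-4 bits=0xc at bit 17: 0x9c380000
ver (13b) val=6350 bits=0x18ce at bit 4: 0x9c398ce0
opcode (2b) val=2 bits=0x2 at bit 2: 0x9c398ce8
id (2b) val=0 bits=0x0 at bit 0: 0x9c398ce8
word = 0x9c398ce8 → big-endian bytes:
  [0]=0x9c  [1]=0x39  [2]=0x8c  [3]=0xe8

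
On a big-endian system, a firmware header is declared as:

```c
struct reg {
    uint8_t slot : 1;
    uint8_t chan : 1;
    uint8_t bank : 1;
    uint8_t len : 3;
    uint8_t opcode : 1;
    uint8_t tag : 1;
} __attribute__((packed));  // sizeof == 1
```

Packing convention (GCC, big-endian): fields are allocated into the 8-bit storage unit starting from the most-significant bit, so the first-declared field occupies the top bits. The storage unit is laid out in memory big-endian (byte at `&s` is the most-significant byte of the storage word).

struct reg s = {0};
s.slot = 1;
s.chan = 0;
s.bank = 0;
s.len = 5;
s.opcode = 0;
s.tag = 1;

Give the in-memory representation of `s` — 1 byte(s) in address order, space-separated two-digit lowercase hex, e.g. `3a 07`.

95

[7+:1] slot=1 & 0x1 = 0x1; word=0x80
[6+:1] chan=0 & 0x1 = 0x0; word=0x80
[5+:1] bank=0 & 0x1 = 0x0; word=0x80
[2+:3] len=5 & 0x7 = 0x5; word=0x94
[1+:1] opcode=0 & 0x1 = 0x0; word=0x94
[0+:1] tag=1 & 0x1 = 0x1; word=0x95
word = 0x95 → big-endian bytes:
  [0]=0x95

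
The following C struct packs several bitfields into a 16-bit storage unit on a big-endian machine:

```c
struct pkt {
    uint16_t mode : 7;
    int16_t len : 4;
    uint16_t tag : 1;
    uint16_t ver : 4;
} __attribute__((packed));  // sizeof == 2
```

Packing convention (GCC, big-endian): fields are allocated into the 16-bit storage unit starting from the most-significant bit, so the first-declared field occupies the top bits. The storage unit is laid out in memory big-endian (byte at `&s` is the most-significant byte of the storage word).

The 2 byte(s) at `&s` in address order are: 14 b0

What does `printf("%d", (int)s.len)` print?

[0]=0x14 [1]=0xb0 (big-endian) → word 0x14b0
mode [9+:7] = (word>>9) & 0x7f = 10
len [5+:4] = (word>>5) & 0xf = 5  ←
tag [4+:1] = (word>>4) & 0x1 = 1
ver [0+:4] = (word>>0) & 0xf = 0
len signed 4b, MSB=0: value = 5

5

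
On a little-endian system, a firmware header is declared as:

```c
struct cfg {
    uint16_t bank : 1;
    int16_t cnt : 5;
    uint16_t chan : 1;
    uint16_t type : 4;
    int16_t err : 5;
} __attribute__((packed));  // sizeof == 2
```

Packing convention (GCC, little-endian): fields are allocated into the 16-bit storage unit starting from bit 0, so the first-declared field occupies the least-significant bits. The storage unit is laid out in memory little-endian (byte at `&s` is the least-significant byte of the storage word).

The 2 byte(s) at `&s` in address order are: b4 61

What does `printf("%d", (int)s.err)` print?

[0]=0xb4 [1]=0x61 (little-endian) → word 0x61b4
bank [0+:1] = (word>>0) & 0x1 = 0
cnt [1+:5] = (word>>1) & 0x1f = 26
chan [6+:1] = (word>>6) & 0x1 = 0
type [7+:4] = (word>>7) & 0xf = 3
err [11+:5] = (word>>11) & 0x1f = 12  ←
err signed 5b, MSB=0: value = 12

12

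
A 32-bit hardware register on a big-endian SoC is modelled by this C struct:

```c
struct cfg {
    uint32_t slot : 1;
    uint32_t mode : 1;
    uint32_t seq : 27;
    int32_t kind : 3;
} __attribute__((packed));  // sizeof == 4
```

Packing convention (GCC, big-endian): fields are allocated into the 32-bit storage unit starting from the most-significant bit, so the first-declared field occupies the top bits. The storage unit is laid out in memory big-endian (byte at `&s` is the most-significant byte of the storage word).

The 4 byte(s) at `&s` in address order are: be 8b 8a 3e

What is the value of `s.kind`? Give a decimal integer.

[0]=0xbe [1]=0x8b [2]=0x8a [3]=0x3e (big-endian) → word 0xbe8b8a3e
slot [31+:1] = (word>>31) & 0x1 = 1
mode [30+:1] = (word>>30) & 0x1 = 0
seq [3+:27] = (word>>3) & 0x7ffffff = 131166535
kind [0+:3] = (word>>0) & 0x7 = 6  ←
kind signed 3b, MSB=1: 6 - 8 = -2

-2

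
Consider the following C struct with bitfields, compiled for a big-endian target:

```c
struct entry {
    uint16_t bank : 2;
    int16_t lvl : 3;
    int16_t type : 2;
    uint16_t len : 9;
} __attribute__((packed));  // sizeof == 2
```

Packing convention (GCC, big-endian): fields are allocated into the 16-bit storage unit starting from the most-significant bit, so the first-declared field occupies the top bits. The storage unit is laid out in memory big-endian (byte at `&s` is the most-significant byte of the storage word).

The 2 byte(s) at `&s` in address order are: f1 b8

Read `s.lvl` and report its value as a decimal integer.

[0]=0xf1 [1]=0xb8 (big-endian) → word 0xf1b8
bank:2 @ bit 14 → (0xf1b8>>14)&0x3 = 0x3
lvl:3 @ bit 11 → (0xf1b8>>11)&0x7 = 0x6  ←
type:2 @ bit 9 → (0xf1b8>>9)&0x3 = 0x0
len:9 @ bit 0 → (0xf1b8>>0)&0x1ff = 0x1b8
lvl signed 3b, MSB=1: 6 - 8 = -2

-2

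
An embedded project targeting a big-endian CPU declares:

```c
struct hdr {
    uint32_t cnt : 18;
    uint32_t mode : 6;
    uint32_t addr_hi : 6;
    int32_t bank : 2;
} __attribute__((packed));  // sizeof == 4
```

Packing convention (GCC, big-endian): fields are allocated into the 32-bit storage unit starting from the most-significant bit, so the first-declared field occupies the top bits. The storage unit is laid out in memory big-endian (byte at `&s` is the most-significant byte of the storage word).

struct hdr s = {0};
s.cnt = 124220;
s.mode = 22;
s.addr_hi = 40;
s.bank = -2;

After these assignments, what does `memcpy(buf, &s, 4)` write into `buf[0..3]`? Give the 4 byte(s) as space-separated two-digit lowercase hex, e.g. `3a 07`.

79 4f 16 a2

cnt:18 = 124220 → 0x1e53c << 14 → word 0x794f0000
mode:6 = 22 → 0x16 << 8 → word 0x794f1600
addr_hi:6 = 40 → 0x28 << 2 → word 0x794f16a0
bank:2 = -2 → 0x2 << 0 → word 0x794f16a2
word = 0x794f16a2 → big-endian bytes:
  [0]=0x79  [1]=0x4f  [2]=0x16  [3]=0xa2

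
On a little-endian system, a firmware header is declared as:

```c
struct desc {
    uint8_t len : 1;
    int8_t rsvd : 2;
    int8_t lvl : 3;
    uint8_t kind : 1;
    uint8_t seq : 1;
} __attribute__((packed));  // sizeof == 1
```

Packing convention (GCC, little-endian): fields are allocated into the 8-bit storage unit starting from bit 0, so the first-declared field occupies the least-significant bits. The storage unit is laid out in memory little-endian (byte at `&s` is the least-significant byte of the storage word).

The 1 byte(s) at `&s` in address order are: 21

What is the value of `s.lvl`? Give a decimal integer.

-4

[0]=0x21 (little-endian) → word 0x21
len:1 @ bit 0 → (0x21>>0)&0x1 = 0x1
rsvd:2 @ bit 1 → (0x21>>1)&0x3 = 0x0
lvl:3 @ bit 3 → (0x21>>3)&0x7 = 0x4  ←
kind:1 @ bit 6 → (0x21>>6)&0x1 = 0x0
seq:1 @ bit 7 → (0x21>>7)&0x1 = 0x0
lvl signed 3b, MSB=1: 4 - 8 = -4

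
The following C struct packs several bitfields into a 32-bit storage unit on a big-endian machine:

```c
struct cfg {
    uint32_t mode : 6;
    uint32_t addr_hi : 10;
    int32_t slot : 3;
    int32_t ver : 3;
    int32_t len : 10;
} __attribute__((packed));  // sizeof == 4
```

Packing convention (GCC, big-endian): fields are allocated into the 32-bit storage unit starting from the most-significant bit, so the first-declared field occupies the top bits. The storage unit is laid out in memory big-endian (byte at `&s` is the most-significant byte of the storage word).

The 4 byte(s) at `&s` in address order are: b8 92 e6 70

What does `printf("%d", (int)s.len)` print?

[0]=0xb8 [1]=0x92 [2]=0xe6 [3]=0x70 (big-endian) → word 0xb892e670
mode [26+:6] = (word>>26) & 0x3f = 46
addr_hi [16+:10] = (word>>16) & 0x3ff = 146
slot [13+:3] = (word>>13) & 0x7 = 7
ver [10+:3] = (word>>10) & 0x7 = 1
len [0+:10] = (word>>0) & 0x3ff = 624  ←
len signed 10b, MSB=1: 624 - 1024 = -400

-400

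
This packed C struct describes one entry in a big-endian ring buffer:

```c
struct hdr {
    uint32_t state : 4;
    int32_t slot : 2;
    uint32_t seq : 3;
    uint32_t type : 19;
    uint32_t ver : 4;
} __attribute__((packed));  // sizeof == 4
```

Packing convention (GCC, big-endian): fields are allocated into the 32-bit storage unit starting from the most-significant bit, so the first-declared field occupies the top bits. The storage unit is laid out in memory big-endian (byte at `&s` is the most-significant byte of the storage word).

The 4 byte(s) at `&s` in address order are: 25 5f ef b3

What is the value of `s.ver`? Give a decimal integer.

[0]=0x25 [1]=0x5f [2]=0xef [3]=0xb3 (big-endian) → word 0x255fefb3
state [28+:4] = (word>>28) & 0xf = 2
slot [26+:2] = (word>>26) & 0x3 = 1
seq [23+:3] = (word>>23) & 0x7 = 2
type [4+:19] = (word>>4) & 0x7ffff = 392955
ver [0+:4] = (word>>0) & 0xf = 3  ←

3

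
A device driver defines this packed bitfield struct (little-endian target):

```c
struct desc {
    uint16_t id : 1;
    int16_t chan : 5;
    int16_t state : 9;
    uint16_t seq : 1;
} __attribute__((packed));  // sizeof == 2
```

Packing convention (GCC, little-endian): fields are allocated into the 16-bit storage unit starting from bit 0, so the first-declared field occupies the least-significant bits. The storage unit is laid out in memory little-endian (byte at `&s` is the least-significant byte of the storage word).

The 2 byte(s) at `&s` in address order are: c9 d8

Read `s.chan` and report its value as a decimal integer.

[0]=0xc9 [1]=0xd8 (little-endian) → word 0xd8c9
id:1 @ bit 0 → (0xd8c9>>0)&0x1 = 0x1
chan:5 @ bit 1 → (0xd8c9>>1)&0x1f = 0x4  ←
state:9 @ bit 6 → (0xd8c9>>6)&0x1ff = 0x163
seq:1 @ bit 15 → (0xd8c9>>15)&0x1 = 0x1
chan signed 5b, MSB=0: value = 4

4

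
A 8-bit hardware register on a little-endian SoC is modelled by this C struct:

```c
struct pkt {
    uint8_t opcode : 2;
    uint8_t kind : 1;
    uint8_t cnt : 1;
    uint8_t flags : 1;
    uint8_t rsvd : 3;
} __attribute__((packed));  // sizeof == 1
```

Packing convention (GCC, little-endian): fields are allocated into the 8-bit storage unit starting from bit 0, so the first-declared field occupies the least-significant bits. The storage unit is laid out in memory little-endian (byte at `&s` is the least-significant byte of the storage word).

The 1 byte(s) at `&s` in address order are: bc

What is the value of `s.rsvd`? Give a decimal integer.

5

[0]=0xbc (little-endian) → word 0xbc
opcode:2 @ bit 0 → (0xbc>>0)&0x3 = 0x0
kind:1 @ bit 2 → (0xbc>>2)&0x1 = 0x1
cnt:1 @ bit 3 → (0xbc>>3)&0x1 = 0x1
flags:1 @ bit 4 → (0xbc>>4)&0x1 = 0x1
rsvd:3 @ bit 5 → (0xbc>>5)&0x7 = 0x5  ←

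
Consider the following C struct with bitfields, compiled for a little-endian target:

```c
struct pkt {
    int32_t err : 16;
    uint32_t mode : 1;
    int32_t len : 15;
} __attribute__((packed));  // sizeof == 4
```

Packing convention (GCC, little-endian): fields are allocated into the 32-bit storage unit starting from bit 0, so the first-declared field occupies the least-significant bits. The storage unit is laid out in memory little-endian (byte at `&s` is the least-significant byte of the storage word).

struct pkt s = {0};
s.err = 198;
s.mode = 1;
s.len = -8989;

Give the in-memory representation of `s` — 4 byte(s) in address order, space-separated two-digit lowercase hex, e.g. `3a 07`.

c6 00 c7 b9

err (16b) val=198 bits=0xc6 at bit 0: 0x000000c6
mode (1b) val=1 bits=0x1 at bit 16: 0x000100c6
len (15b) val=-8989 bits=0x5ce3 at bit 17: 0xb9c700c6
word = 0xb9c700c6 → little-endian bytes:
  [0]=0xc6  [1]=0x00  [2]=0xc7  [3]=0xb9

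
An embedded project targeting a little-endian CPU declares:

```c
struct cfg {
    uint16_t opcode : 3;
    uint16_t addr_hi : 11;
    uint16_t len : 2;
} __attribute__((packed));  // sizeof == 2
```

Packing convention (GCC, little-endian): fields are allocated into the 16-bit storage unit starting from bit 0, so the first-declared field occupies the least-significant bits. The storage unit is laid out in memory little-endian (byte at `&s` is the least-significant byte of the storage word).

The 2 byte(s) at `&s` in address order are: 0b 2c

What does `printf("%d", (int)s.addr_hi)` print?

[0]=0x0b [1]=0x2c (little-endian) → word 0x2c0b
opcode:3 @ bit 0 → (0x2c0b>>0)&0x7 = 0x3
addr_hi:11 @ bit 3 → (0x2c0b>>3)&0x7ff = 0x581  ←
len:2 @ bit 14 → (0x2c0b>>14)&0x3 = 0x0

1409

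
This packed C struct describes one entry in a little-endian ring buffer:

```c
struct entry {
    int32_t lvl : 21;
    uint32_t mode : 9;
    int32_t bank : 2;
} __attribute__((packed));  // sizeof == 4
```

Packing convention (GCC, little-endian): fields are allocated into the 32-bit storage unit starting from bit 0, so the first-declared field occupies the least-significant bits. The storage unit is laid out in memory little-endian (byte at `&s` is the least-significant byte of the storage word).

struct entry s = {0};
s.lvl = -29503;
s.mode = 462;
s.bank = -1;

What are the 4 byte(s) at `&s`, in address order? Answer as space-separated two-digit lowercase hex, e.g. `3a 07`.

lvl (21b) val=-29503 bits=0x1f8cc1 at bit 0: 0x001f8cc1
mode (9b) val=462 bits=0x1ce at bit 21: 0x39df8cc1
bank (2b) val=-1 bits=0x3 at bit 30: 0xf9df8cc1
word = 0xf9df8cc1 → little-endian bytes:
  [0]=0xc1  [1]=0x8c  [2]=0xdf  [3]=0xf9

c1 8c df f9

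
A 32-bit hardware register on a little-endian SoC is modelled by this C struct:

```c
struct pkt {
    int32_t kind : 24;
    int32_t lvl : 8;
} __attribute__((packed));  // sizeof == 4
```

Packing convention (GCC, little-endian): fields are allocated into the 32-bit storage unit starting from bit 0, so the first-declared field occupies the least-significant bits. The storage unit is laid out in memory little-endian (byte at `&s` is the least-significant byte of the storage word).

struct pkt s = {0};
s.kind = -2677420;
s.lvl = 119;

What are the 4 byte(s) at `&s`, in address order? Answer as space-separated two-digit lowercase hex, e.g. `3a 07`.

54 25 d7 77

[0+:24] kind=-2677420 & 0xffffff = 0xd72554; word=0x00d72554
[24+:8] lvl=119 & 0xff = 0x77; word=0x77d72554
word = 0x77d72554 → little-endian bytes:
  [0]=0x54  [1]=0x25  [2]=0xd7  [3]=0x77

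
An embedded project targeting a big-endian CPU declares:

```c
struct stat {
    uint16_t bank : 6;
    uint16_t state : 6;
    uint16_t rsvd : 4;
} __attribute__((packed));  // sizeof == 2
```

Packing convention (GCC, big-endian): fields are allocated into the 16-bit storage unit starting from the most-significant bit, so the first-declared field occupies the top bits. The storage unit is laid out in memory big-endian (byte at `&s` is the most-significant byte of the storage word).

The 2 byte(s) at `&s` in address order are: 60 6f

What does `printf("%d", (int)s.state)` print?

6

[0]=0x60 [1]=0x6f (big-endian) → word 0x606f
bank:6 @ bit 10 → (0x606f>>10)&0x3f = 0x18
state:6 @ bit 4 → (0x606f>>4)&0x3f = 0x6  ←
rsvd:4 @ bit 0 → (0x606f>>0)&0xf = 0xf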